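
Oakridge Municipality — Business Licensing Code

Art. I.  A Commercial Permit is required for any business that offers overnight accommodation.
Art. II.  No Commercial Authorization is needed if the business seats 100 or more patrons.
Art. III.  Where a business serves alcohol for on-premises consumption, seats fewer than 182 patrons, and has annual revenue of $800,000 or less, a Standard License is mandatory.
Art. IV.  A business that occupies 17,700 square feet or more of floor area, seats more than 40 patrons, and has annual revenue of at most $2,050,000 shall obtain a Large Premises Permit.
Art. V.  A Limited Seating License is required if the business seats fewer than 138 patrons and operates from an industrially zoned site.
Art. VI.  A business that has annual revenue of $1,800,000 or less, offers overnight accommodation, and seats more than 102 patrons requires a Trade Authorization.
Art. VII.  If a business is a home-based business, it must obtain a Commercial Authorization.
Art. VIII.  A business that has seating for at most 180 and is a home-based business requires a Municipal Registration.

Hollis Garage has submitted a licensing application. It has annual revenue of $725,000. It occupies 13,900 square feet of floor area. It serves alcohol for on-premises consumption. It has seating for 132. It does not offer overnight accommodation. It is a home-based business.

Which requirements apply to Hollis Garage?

Municipal Registration, Standard License

Art. I. does not offer overnight accommodation → Commercial Permit not required.
Art. II. seating 132 ≥ 100 → exempt from Commercial Authorization.
Art. III. serves alcohol for on-premises consumption; seating 132 < 182; revenue $725,000 ≤ $800,000 → Standard License required.
Art. IV. floor area 13,900 square feet < 17,700 square feet; seating 132 > 40; revenue $725,000 ≤ $2,050,000 → Large Premises Permit not required.
Art. V. seating 132 < 138; is a home-based business (not: operates from an industrially zoned site) → Limited Seating License not required.
Art. VI. revenue $725,000 ≤ $1,800,000; does not offer overnight accommodation; seating 132 > 102 → Trade Authorization not required.
Art. VII. is a home-based business → Commercial Authorization required.
Art. VIII. seating 132 ≤ 180; is a home-based business → Municipal Registration required.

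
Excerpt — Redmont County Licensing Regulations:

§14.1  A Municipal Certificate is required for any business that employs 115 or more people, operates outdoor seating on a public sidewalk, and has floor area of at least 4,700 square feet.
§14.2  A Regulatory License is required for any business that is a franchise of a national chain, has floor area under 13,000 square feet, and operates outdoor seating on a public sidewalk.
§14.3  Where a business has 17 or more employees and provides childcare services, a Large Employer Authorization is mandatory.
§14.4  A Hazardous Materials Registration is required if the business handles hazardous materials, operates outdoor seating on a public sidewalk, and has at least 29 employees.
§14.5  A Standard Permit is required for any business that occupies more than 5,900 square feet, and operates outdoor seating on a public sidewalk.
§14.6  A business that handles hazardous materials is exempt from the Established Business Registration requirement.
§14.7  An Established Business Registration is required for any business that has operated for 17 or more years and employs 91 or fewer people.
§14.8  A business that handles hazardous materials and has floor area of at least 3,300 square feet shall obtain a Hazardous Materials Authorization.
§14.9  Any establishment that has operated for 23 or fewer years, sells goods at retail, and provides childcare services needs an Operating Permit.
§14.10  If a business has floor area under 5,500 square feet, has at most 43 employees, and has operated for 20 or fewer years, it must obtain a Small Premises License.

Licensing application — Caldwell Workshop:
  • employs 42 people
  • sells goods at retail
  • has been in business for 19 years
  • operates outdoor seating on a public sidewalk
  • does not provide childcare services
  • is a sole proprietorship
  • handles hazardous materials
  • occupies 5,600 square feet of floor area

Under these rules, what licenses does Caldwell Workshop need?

§14.1 employees 42 < 115; operates outdoor seating on a public sidewalk; floor area 5,600 square feet ≥ 4,700 square feet → Municipal Certificate not required.
§14.2 is a sole proprietorship (not: is a franchise of a national chain); floor area 5,600 square feet < 13,000 square feet; operates outdoor seating on a public sidewalk → Regulatory License not required.
§14.3 employees 42 ≥ 17; does not provide childcare services → Large Employer Authorization not required.
§14.4 handles hazardous materials; operates outdoor seating on a public sidewalk; employees 42 ≥ 29 → Hazardous Materials Registration required.
§14.5 floor area 5,600 square feet ≤ 5,900 square feet; operates outdoor seating on a public sidewalk → Standard Permit not required.
§14.6 handles hazardous materials → exempt from Established Business Registration.
§14.7 years in business 19 ≥ 17; employees 42 ≤ 91 → Established Business Registration required.
§14.8 handles hazardous materials; floor area 5,600 square feet ≥ 3,300 square feet → Hazardous Materials Authorization required.
§14.9 years in business 19 ≤ 23; sells goods at retail; does not provide childcare services → Operating Permit not required.
§14.10 floor area 5,600 square feet ≥ 5,500 square feet; employees 42 ≤ 43; years in business 19 ≤ 20 → Small Premises License not required.

Hazardous Materials Authorization, Hazardous Materials Registration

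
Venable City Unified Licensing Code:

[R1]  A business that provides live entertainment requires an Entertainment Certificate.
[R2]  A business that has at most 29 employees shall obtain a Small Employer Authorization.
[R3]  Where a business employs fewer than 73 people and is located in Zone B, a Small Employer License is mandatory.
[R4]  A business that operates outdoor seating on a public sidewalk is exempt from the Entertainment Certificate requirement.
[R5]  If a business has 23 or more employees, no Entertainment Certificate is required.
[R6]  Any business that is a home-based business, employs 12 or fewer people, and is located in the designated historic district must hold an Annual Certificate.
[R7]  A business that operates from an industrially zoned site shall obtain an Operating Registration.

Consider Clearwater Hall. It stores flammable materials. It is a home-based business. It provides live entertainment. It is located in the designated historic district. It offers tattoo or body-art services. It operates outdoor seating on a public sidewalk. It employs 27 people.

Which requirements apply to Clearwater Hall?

Small Employer Authorization

[R1] provides live entertainment → Entertainment Certificate required.
[R2] employees 27 ≤ 29 → Small Employer Authorization required.
[R3] employees 27 < 73; is located in the designated historic district (not: is located in Zone B) → Small Employer License not required.
[R4] operates outdoor seating on a public sidewalk → exempt from Entertainment Certificate.
[R5] employees 27 ≥ 23 → exempt from Entertainment Certificate.
[R6] is a home-based business; employees 27 > 12; is located in the designated historic district → Annual Certificate not required.
[R7] is a home-based business (not: operates from an industrially zoned site) → Operating Registration not required.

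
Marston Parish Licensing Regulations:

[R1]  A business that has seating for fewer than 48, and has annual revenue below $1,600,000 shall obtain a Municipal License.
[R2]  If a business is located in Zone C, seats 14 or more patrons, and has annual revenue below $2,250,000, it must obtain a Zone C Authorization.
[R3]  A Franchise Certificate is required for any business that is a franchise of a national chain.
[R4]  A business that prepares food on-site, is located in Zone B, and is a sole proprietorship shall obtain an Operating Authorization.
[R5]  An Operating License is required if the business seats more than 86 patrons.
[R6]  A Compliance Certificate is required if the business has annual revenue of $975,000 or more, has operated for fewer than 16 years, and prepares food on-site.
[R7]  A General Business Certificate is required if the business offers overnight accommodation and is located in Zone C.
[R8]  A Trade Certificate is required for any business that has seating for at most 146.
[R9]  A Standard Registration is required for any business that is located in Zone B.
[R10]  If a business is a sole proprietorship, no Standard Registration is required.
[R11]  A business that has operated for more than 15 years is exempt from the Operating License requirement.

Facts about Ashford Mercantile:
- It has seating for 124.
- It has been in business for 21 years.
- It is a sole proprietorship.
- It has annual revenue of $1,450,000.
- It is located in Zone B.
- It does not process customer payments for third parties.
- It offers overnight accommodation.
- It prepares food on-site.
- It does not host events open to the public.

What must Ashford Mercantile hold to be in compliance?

[R1] seating 124 ≥ 48; revenue $1,450,000 < $1,600,000 → Municipal License not required.
[R2] is located in Zone B (not: is located in Zone C); seating 124 ≥ 14; revenue $1,450,000 < $2,250,000 → Zone C Authorization not required.
[R3] is a sole proprietorship (not: is a franchise of a national chain) → Franchise Certificate not required.
[R4] prepares food on-site; is located in Zone B; is a sole proprietorship → Operating Authorization required.
[R5] seating 124 > 86 → Operating License required.
[R6] revenue $1,450,000 ≥ $975,000; years in business 21 ≥ 16; prepares food on-site → Compliance Certificate not required.
[R7] offers overnight accommodation; is located in Zone B (not: is located in Zone C) → General Business Certificate not required.
[R8] seating 124 ≤ 146 → Trade Certificate required.
[R9] is located in Zone B → Standard Registration required.
[R10] is a sole proprietorship → exempt from Standard Registration.
[R11] years in business 21 > 15 → exempt from Operating License.

Operating Authorization, Trade Certificate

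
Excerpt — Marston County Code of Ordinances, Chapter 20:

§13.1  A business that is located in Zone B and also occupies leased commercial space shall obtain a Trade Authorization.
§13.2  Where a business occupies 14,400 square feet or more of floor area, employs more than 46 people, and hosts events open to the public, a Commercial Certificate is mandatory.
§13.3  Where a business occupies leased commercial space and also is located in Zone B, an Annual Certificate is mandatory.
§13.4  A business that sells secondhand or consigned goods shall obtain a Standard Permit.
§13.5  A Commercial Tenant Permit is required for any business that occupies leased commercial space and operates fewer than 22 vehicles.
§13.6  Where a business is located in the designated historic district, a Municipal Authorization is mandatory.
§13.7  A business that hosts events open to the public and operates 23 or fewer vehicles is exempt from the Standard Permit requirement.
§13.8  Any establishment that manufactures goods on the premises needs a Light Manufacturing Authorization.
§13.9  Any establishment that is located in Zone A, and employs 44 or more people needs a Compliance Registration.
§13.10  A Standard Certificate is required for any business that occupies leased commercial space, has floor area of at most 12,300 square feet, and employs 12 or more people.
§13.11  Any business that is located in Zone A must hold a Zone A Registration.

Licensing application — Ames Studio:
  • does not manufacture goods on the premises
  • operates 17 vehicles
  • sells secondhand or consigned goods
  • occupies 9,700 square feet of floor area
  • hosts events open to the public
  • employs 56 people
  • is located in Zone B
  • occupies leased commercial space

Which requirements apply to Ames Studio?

Annual Certificate, Commercial Tenant Permit, Standard Certificate, Trade Authorization

§13.1 is located in Zone B; occupies leased commercial space → Trade Authorization required.
§13.2 floor area 9,700 square feet < 14,400 square feet; employees 56 > 46; hosts events open to the public → Commercial Certificate not required.
§13.3 occupies leased commercial space; is located in Zone B → Annual Certificate required.
§13.4 sells secondhand or consigned goods → Standard Permit required.
§13.5 occupies leased commercial space; vehicles 17 < 22 → Commercial Tenant Permit required.
§13.6 is located in Zone B (not: is located in the designated historic district) → Municipal Authorization not required.
§13.7 hosts events open to the public; vehicles 17 ≤ 23 → exempt from Standard Permit.
§13.8 does not manufacture goods on the premises → Light Manufacturing Authorization not required.
§13.9 is located in Zone B (not: is located in Zone A); employees 56 ≥ 44 → Compliance Registration not required.
§13.10 occupies leased commercial space; floor area 9,700 square feet ≤ 12,300 square feet; employees 56 ≥ 12 → Standard Certificate required.
§13.11 is located in Zone B (not: is located in Zone A) → Zone A Registration not required.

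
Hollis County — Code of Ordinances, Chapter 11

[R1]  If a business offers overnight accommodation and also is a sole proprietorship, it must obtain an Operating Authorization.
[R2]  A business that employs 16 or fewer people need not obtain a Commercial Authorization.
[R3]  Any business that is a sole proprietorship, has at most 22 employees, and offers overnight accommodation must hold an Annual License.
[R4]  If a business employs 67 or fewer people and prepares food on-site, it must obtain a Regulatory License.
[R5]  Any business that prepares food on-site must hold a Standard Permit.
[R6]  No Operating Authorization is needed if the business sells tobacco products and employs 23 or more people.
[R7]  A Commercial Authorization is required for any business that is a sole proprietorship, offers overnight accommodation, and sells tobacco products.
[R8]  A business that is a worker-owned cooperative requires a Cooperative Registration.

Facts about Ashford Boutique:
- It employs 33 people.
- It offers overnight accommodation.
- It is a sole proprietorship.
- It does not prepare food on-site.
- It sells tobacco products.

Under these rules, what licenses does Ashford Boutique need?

[R1] offers overnight accommodation; is a sole proprietorship → Operating Authorization required.
[R2] employees 33 > 16 → Commercial Authorization exemption does not apply.
[R3] is a sole proprietorship; employees 33 > 22; offers overnight accommodation → Annual License not required.
[R4] employees 33 ≤ 67; does not prepare food on-site → Regulatory License not required.
[R5] does not prepare food on-site → Standard Permit not required.
[R6] sells tobacco products; employees 33 ≥ 23 → exempt from Operating Authorization.
[R7] is a sole proprietorship; offers overnight accommodation; sells tobacco products → Commercial Authorization required.
[R8] is a sole proprietorship (not: is a worker-owned cooperative) → Cooperative Registration not required.

Commercial Authorization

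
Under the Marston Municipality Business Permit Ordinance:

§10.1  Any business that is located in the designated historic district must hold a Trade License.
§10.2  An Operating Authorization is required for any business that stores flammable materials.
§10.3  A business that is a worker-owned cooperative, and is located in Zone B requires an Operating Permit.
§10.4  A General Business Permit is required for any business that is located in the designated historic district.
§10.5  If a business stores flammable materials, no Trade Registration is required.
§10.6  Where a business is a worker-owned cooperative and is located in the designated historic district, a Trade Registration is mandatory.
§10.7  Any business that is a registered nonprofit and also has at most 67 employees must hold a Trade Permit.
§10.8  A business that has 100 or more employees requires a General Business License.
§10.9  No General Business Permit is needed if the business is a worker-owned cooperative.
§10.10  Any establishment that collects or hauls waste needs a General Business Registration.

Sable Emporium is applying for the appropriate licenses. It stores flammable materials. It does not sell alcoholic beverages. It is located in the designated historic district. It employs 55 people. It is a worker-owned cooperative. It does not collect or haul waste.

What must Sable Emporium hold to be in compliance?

Operating Authorization, Trade License

§10.1 is located in the designated historic district → Trade License required.
§10.2 stores flammable materials → Operating Authorization required.
§10.3 is a worker-owned cooperative; is located in the designated historic district (not: is located in Zone B) → Operating Permit not required.
§10.4 is located in the designated historic district → General Business Permit required.
§10.5 stores flammable materials → exempt from Trade Registration.
§10.6 is a worker-owned cooperative; is located in the designated historic district → Trade Registration required.
§10.7 is a worker-owned cooperative (not: is a registered nonprofit); employees 55 ≤ 67 → Trade Permit not required.
§10.8 employees 55 < 100 → General Business License not required.
§10.9 is a worker-owned cooperative → exempt from General Business Permit.
§10.10 does not collect or haul waste → General Business Registration not required.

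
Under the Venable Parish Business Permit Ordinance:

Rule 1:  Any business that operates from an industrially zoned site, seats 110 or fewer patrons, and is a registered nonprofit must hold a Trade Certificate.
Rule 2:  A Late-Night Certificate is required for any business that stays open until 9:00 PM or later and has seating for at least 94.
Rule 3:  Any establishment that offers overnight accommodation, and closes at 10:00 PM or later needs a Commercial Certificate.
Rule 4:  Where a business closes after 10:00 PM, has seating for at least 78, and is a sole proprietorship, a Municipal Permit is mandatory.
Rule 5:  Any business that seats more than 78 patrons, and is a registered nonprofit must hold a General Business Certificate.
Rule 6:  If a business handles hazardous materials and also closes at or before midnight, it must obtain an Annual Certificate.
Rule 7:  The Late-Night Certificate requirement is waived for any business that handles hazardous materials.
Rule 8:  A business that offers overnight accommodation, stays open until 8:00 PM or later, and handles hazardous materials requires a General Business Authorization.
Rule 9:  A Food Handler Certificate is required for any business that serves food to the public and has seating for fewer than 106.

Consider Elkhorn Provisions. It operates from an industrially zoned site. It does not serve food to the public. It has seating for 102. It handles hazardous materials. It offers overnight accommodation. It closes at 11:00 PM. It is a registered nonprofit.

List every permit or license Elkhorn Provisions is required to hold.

Annual Certificate, Commercial Certificate, General Business Authorization, General Business Certificate, Trade Certificate

Rule 1: operates from an industrially zoned site; seating 102 ≤ 110; is a registered nonprofit → Trade Certificate required.
Rule 2: closes 11:00 PM, after 9:00 PM; seating 102 ≥ 94 → Late-Night Certificate required.
Rule 3: offers overnight accommodation; closes 11:00 PM, after 10:00 PM → Commercial Certificate required.
Rule 4: closes 11:00 PM, after 10:00 PM; seating 102 ≥ 78; is a registered nonprofit (not: is a sole proprietorship) → Municipal Permit not required.
Rule 5: seating 102 > 78; is a registered nonprofit → General Business Certificate required.
Rule 6: handles hazardous materials; closes 11:00 PM, at/before midnight → Annual Certificate required.
Rule 7: handles hazardous materials → exempt from Late-Night Certificate.
Rule 8: offers overnight accommodation; closes 11:00 PM, after 8:00 PM; handles hazardous materials → General Business Authorization required.
Rule 9: does not serve food to the public; seating 102 < 106 → Food Handler Certificate not required.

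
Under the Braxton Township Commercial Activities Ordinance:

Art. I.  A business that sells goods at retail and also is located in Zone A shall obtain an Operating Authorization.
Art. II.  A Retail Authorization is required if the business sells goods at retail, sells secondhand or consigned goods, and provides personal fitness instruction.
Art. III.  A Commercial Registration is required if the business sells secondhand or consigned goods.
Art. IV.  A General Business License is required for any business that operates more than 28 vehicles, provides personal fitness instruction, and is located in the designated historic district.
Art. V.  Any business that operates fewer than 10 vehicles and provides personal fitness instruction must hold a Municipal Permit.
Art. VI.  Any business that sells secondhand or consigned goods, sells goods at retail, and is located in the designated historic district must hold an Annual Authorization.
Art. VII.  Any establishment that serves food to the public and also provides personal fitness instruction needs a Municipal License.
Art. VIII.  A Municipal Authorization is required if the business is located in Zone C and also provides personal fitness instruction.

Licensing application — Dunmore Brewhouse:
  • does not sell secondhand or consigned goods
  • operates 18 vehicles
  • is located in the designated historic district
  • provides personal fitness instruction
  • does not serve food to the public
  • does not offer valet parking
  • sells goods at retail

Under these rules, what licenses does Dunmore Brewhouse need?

None

Art. I. sells goods at retail; is located in the designated historic district (not: is located in Zone A) → Operating Authorization not required.
Art. II. sells goods at retail; does not sell secondhand or consigned goods; provides personal fitness instruction → Retail Authorization not required.
Art. III. does not sell secondhand or consigned goods → Commercial Registration not required.
Art. IV. vehicles 18 ≤ 28; provides personal fitness instruction; is located in the designated historic district → General Business License not required.
Art. V. vehicles 18 ≥ 10; provides personal fitness instruction → Municipal Permit not required.
Art. VI. does not sell secondhand or consigned goods; sells goods at retail; is located in the designated historic district → Annual Authorization not required.
Art. VII. does not serve food to the public; provides personal fitness instruction → Municipal License not required.
Art. VIII. is located in the designated historic district (not: is located in Zone C); provides personal fitness instruction → Municipal Authorization not required.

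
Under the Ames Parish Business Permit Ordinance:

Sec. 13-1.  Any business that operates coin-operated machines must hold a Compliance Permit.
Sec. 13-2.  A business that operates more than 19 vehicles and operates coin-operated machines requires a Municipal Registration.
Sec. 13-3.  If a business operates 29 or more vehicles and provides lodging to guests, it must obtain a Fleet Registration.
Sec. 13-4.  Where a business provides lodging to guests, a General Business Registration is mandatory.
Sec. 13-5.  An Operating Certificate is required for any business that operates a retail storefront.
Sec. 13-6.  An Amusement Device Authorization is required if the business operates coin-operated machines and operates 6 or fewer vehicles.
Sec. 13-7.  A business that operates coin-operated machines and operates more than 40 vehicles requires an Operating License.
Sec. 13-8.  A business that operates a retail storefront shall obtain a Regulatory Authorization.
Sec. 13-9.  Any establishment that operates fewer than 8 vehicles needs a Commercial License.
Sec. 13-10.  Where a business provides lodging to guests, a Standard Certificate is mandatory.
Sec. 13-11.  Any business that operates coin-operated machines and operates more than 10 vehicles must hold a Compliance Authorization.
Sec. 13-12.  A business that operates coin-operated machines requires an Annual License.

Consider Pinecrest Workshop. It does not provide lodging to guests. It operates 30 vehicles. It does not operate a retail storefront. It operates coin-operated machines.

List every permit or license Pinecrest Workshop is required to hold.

Sec. 13-1. operates coin-operated machines → Compliance Permit required.
Sec. 13-2. vehicles 30 > 19; operates coin-operated machines → Municipal Registration required.
Sec. 13-3. vehicles 30 ≥ 29; does not provide lodging to guests → Fleet Registration not required.
Sec. 13-4. does not provide lodging to guests → General Business Registration not required.
Sec. 13-5. does not operate a retail storefront → Operating Certificate not required.
Sec. 13-6. operates coin-operated machines; vehicles 30 > 6 → Amusement Device Authorization not required.
Sec. 13-7. operates coin-operated machines; vehicles 30 ≤ 40 → Operating License not required.
Sec. 13-8. does not operate a retail storefront → Regulatory Authorization not required.
Sec. 13-9. vehicles 30 ≥ 8 → Commercial License not required.
Sec. 13-10. does not provide lodging to guests → Standard Certificate not required.
Sec. 13-11. operates coin-operated machines; vehicles 30 > 10 → Compliance Authorization required.
Sec. 13-12. operates coin-operated machines → Annual License required.

Annual License, Compliance Authorization, Compliance Permit, Municipal Registration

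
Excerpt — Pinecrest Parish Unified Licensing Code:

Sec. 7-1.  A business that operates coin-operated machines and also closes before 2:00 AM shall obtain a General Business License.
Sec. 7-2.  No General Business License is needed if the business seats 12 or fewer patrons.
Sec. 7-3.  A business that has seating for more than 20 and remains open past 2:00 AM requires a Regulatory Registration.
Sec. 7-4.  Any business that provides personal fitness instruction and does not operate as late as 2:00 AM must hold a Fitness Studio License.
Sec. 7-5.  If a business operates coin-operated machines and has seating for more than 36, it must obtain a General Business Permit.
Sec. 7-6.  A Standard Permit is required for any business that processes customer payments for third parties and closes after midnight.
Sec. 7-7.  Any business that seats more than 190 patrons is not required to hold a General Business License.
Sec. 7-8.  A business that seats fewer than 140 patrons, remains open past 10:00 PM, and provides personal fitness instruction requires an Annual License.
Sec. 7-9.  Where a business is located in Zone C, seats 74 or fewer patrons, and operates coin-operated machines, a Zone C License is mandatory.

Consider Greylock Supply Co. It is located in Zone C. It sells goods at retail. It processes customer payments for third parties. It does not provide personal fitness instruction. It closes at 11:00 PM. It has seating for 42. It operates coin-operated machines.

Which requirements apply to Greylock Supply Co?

Sec. 7-1. operates coin-operated machines; closes 11:00 PM, at/before 2:00 AM → General Business License required.
Sec. 7-2. seating 42 > 12 → General Business License exemption does not apply.
Sec. 7-3. seating 42 > 20; closes 11:00 PM, at/before 2:00 AM → Regulatory Registration not required.
Sec. 7-4. does not provide personal fitness instruction; closes 11:00 PM, at/before 2:00 AM → Fitness Studio License not required.
Sec. 7-5. operates coin-operated machines; seating 42 > 36 → General Business Permit required.
Sec. 7-6. processes customer payments for third parties; closes 11:00 PM, at/before midnight → Standard Permit not required.
Sec. 7-7. seating 42 ≤ 190 → General Business License exemption does not apply.
Sec. 7-8. seating 42 < 140; closes 11:00 PM, after 10:00 PM; does not provide personal fitness instruction → Annual License not required.
Sec. 7-9. is located in Zone C; seating 42 ≤ 74; operates coin-operated machines → Zone C License required.

General Business License, General Business Permit, Zone C License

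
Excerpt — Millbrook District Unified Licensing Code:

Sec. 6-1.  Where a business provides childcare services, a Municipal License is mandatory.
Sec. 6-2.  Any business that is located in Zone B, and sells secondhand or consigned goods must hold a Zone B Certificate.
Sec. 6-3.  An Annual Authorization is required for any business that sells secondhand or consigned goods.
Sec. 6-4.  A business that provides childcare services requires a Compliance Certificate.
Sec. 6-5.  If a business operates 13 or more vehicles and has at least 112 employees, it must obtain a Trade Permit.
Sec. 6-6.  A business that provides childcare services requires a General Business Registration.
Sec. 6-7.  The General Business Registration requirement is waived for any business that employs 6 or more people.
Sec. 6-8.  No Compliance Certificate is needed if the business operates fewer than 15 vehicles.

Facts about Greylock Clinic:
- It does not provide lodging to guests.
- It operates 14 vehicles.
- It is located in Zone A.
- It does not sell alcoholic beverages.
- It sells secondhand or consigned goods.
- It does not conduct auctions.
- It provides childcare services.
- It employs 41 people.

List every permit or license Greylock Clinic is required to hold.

Sec. 6-1. provides childcare services → Municipal License required.
Sec. 6-2. is located in Zone A (not: is located in Zone B); sells secondhand or consigned goods → Zone B Certificate not required.
Sec. 6-3. sells secondhand or consigned goods → Annual Authorization required.
Sec. 6-4. provides childcare services → Compliance Certificate required.
Sec. 6-5. vehicles 14 ≥ 13; employees 41 < 112 → Trade Permit not required.
Sec. 6-6. provides childcare services → General Business Registration required.
Sec. 6-7. employees 41 ≥ 6 → exempt from General Business Registration.
Sec. 6-8. vehicles 14 < 15 → exempt from Compliance Certificate.

Annual Authorization, Municipal License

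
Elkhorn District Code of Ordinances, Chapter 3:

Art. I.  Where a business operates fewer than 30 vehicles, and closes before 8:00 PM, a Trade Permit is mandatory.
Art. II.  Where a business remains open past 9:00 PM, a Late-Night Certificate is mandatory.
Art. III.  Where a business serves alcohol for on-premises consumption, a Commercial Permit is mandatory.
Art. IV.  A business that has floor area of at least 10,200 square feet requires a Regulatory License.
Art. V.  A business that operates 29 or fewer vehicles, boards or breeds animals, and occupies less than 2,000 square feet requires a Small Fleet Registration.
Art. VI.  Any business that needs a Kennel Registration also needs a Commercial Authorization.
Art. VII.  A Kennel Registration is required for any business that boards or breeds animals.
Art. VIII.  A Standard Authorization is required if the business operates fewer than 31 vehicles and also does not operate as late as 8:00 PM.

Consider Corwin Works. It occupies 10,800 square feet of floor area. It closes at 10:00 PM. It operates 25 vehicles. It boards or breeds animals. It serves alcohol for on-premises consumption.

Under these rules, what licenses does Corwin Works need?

Art. I. vehicles 25 < 30; closes 10:00 PM, after 8:00 PM → Trade Permit not required.
Art. II. closes 10:00 PM, after 9:00 PM → Late-Night Certificate required.
Art. III. serves alcohol for on-premises consumption → Commercial Permit required.
Art. IV. floor area 10,800 square feet ≥ 10,200 square feet → Regulatory License required.
Art. V. vehicles 25 ≤ 29; boards or breeds animals; floor area 10,800 square feet ≥ 2,000 square feet → Small Fleet Registration not required.
Art. VI. Kennel Registration is required → Commercial Authorization also required.
Art. VII. boards or breeds animals → Kennel Registration required.
Art. VIII. vehicles 25 < 31; closes 10:00 PM, after 8:00 PM → Standard Authorization not required.

Commercial Authorization, Commercial Permit, Kennel Registration, Late-Night Certificate, Regulatory License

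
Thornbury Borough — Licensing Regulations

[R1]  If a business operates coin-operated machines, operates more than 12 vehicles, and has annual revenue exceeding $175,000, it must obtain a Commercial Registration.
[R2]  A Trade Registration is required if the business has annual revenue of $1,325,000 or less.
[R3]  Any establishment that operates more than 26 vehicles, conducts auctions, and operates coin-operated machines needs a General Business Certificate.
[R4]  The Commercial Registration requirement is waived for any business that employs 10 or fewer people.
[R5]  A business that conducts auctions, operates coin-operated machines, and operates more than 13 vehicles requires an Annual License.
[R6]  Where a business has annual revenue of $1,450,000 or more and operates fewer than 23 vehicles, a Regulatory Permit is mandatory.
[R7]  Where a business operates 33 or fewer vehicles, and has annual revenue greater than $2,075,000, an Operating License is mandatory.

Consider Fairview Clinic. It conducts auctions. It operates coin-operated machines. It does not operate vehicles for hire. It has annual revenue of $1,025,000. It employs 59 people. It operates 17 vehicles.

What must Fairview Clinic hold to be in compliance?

Annual License, Commercial Registration, Trade Registration

[R1] operates coin-operated machines; vehicles 17 > 12; revenue $1,025,000 > $175,000 → Commercial Registration required.
[R2] revenue $1,025,000 ≤ $1,325,000 → Trade Registration required.
[R3] vehicles 17 ≤ 26; conducts auctions; operates coin-operated machines → General Business Certificate not required.
[R4] employees 59 > 10 → Commercial Registration exemption does not apply.
[R5] conducts auctions; operates coin-operated machines; vehicles 17 > 13 → Annual License required.
[R6] revenue $1,025,000 < $1,450,000; vehicles 17 < 23 → Regulatory Permit not required.
[R7] vehicles 17 ≤ 33; revenue $1,025,000 ≤ $2,075,000 → Operating License not required.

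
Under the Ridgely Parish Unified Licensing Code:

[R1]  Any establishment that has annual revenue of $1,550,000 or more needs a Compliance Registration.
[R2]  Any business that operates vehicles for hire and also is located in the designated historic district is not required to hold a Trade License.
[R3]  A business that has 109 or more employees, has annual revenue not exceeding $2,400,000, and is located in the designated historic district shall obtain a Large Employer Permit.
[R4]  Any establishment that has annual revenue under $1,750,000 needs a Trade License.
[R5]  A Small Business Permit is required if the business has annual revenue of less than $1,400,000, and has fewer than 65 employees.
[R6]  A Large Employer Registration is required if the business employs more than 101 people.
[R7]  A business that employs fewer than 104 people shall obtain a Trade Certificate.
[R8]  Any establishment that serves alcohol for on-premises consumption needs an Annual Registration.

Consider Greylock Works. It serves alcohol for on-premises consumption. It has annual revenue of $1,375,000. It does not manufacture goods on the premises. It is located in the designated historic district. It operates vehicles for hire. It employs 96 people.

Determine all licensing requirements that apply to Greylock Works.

Annual Registration, Trade Certificate

[R1] revenue $1,375,000 < $1,550,000 → Compliance Registration not required.
[R2] operates vehicles for hire; is located in the designated historic district → exempt from Trade License.
[R3] employees 96 < 109; revenue $1,375,000 ≤ $2,400,000; is located in the designated historic district → Large Employer Permit not required.
[R4] revenue $1,375,000 < $1,750,000 → Trade License required.
[R5] revenue $1,375,000 < $1,400,000; employees 96 ≥ 65 → Small Business Permit not required.
[R6] employees 96 ≤ 101 → Large Employer Registration not required.
[R7] employees 96 < 104 → Trade Certificate required.
[R8] serves alcohol for on-premises consumption → Annual Registration required.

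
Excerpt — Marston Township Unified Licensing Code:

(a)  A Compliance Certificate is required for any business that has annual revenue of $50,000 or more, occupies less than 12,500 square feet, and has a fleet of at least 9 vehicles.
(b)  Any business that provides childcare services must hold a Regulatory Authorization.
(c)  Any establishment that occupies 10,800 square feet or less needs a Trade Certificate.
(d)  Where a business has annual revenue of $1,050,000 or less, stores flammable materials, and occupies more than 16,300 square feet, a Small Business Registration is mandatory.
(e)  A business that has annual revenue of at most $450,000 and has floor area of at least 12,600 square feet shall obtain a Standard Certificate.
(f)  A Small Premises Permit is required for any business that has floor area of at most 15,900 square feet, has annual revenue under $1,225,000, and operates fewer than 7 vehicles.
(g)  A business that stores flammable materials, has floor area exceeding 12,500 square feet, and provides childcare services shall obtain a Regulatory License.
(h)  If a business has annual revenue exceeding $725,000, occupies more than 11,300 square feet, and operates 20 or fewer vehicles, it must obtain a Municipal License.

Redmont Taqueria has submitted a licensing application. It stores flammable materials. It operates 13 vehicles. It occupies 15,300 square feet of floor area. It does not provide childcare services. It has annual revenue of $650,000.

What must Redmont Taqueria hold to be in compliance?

(a) revenue $650,000 ≥ $50,000; floor area 15,300 square feet ≥ 12,500 square feet; vehicles 13 ≥ 9 → Compliance Certificate not required.
(b) does not provide childcare services → Regulatory Authorization not required.
(c) floor area 15,300 square feet > 10,800 square feet → Trade Certificate not required.
(d) revenue $650,000 ≤ $1,050,000; stores flammable materials; floor area 15,300 square feet ≤ 16,300 square feet → Small Business Registration not required.
(e) revenue $650,000 > $450,000; floor area 15,300 square feet ≥ 12,600 square feet → Standard Certificate not required.
(f) floor area 15,300 square feet ≤ 15,900 square feet; revenue $650,000 < $1,225,000; vehicles 13 ≥ 7 → Small Premises Permit not required.
(g) stores flammable materials; floor area 15,300 square feet > 12,500 square feet; does not provide childcare services → Regulatory License not required.
(h) revenue $650,000 ≤ $725,000; floor area 15,300 square feet > 11,300 square feet; vehicles 13 ≤ 20 → Municipal License not required.

None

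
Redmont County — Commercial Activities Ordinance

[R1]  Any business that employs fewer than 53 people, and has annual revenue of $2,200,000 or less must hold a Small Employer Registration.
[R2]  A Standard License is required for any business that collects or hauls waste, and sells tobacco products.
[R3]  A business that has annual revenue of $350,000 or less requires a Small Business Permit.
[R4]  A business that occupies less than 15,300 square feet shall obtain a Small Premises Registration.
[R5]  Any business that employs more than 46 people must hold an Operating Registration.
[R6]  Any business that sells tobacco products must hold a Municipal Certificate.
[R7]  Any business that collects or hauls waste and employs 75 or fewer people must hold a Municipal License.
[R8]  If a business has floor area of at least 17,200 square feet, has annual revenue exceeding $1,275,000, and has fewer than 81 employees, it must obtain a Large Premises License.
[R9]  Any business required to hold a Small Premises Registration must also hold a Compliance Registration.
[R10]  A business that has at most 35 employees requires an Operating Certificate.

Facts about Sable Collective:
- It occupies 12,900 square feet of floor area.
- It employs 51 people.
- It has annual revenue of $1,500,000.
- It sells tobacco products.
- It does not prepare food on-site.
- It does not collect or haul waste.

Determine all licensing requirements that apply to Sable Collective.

Compliance Registration, Municipal Certificate, Operating Registration, Small Employer Registration, Small Premises Registration

[R1] employees 51 < 53; revenue $1,500,000 ≤ $2,200,000 → Small Employer Registration required.
[R2] does not collect or haul waste; sells tobacco products → Standard License not required.
[R3] revenue $1,500,000 > $350,000 → Small Business Permit not required.
[R4] floor area 12,900 square feet < 15,300 square feet → Small Premises Registration required.
[R5] employees 51 > 46 → Operating Registration required.
[R6] sells tobacco products → Municipal Certificate required.
[R7] does not collect or haul waste; employees 51 ≤ 75 → Municipal License not required.
[R8] floor area 12,900 square feet < 17,200 square feet; revenue $1,500,000 > $1,275,000; employees 51 < 81 → Large Premises License not required.
[R9] Small Premises Registration is required → Compliance Registration also required.
[R10] employees 51 > 35 → Operating Certificate not required.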